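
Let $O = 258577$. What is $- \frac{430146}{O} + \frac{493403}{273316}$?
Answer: $\frac{10016883395}{70673231332} \approx 0.14174$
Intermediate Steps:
$- \frac{430146}{O} + \frac{493403}{273316} = - \frac{430146}{258577} + \frac{493403}{273316} = \frac{10016883395}{70673231332}$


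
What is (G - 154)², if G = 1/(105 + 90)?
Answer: 901740841/38025 ≈ 23714.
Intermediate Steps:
G = 1/195 ≈ 0.0051282
(G - 154)² = (1/195 - 154)² = (-30029/195)² = 901740841/38025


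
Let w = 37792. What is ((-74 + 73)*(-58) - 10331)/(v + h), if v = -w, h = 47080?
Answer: -10273/9288 ≈ -1.1061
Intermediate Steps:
v = -37792 (v = -1*37792 = -37792)
((-74 + 73)*(-58) - 10331)/(v + h) = ((-74 + 73)*(-58) - 10331)/(-37792 + 47080) = (-1*(-58) - 10331)/9288 = (58 - 10331)*(1/9288) = -10273*1/9288 = -10273/9288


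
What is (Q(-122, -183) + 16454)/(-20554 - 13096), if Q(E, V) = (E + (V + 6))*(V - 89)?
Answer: -48891/16825 ≈ -2.9059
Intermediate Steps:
Q(E, V) = (-89 + V)*(6 + E + V) (Q(E, V) = (E + (6 + V))*(-89 + V) = (6 + E + V)*(-89 + V) = (-89 + V)*(6 + E + V))
(Q(-122, -183) + 16454)/(-20554 - 13096) = ((-534 + (-183)**2 - 89*(-122) - 83*(-183) - 122*(-183)) + 16454)/(-20554 - 13096) = ((-534 + 33489 + 10858 + 15189 + 22326) + 16454)/(-33650) = (81328 + 16454)*(-1/33650) = 97782*(-1/33650) = -48891/16825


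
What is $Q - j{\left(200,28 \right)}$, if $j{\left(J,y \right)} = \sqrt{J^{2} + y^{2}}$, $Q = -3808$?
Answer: $-3808 - 4 \sqrt{2549} \approx -4009.9$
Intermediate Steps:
$Q - j{\left(200,28 \right)} = -3808 - \sqrt{200^{2} + 28^{2}} = -3808 - \sqrt{40000 + 784} = -3808 - \sqrt{40784} = -3808 - 4 \sqrt{2549}$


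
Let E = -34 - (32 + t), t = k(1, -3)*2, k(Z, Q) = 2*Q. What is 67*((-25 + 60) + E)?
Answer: -1273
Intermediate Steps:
t = -12 (t = (2*(-3))*2 = -6*2 = -12)
E = -54 (E = -34 - (32 - 12) = -34 - 1*20 = -34 - 20 = -54)
67*((-25 + 60) + E) = 67*((-25 + 60) - 54) = 67*(35 - 54) = 67*(-19) = -1273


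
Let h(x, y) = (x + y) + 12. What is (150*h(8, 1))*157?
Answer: 494550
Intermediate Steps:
h(x, y) = 12 + x + y
(150*h(8, 1))*157 = (150*(12 + 8 + 1))*157 = (150*21)*157 = 3150*157 = 494550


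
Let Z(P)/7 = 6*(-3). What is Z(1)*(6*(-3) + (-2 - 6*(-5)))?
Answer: -1260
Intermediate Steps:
Z(P) = -126 (Z(P) = 7*(6*(-3)) = 7*(-18) = -126)
Z(1)*(6*(-3) + (-2 - 6*(-5))) = -126*(6*(-3) + (-2 - 6*(-5))) = -126*(-18 + (-2 + 30)) = -126*(-18 + 28) = -126*10 = -1260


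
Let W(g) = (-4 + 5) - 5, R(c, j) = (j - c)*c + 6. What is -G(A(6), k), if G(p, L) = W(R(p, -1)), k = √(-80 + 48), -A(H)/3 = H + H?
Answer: 4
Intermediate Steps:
R(c, j) = 6 + c*(j - c) (R(c, j) = c*(j - c) + 6 = 6 + c*(j - c))
W(g) = -4 (W(g) = 1 - 5 = -4)
A(H) = -6*H (A(H) = -3*(H + H) = -6*H)
k = 4*I*√2 (k = √(-32) = 4*I*√2 ≈ 5.6569*I)
G(p, L) = -4
-G(A(6), k) = -1*(-4) = 4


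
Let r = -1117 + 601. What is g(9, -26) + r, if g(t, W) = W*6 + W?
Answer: -698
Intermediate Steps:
g(t, W) = 7*W (g(t, W) = 6*W + W = 7*W)
r = -516
g(9, -26) + r = 7*(-26) - 516 = -182 - 516 = -698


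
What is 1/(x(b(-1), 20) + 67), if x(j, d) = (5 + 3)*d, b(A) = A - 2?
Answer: 1/227 ≈ 0.0044053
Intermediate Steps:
b(A) = -2 + A
x(j, d) = 8*d
1/(x(b(-1), 20) + 67) = 1/(8*20 + 67) = 1/(160 + 67) = 1/227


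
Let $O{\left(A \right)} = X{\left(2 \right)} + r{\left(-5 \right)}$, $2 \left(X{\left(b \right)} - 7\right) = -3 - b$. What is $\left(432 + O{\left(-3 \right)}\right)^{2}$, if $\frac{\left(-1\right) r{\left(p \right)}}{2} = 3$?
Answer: $\frac{741321}{4} \approx 1.8533 \cdot 10^{5}$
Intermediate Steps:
$r{\left(p \right)} = -6$ ($r{\left(p \right)} = \left(-2\right) 3 = -6$)
$X{\left(b \right)} = \frac{11}{2} - \frac{b}{2}$ ($X{\left(b \right)} = 7 + \frac{-3 - b}{2} = 7 - \left(\frac{3}{2} + \frac{b}{2}\right) = \frac{11}{2} - \frac{b}{2}$)
$O{\left(A \right)} = - \frac{3}{2}$ ($O{\left(A \right)} = \left(\frac{11}{2} - 1\right) - 6 = \frac{9}{2} - 6 = - \frac{3}{2}$)
$\left(432 + O{\left(-3 \right)}\right)^{2} = \left(432 - \frac{3}{2}\right)^{2} = \left(\frac{861}{2}\right)^{2} = \frac{741321}{4}$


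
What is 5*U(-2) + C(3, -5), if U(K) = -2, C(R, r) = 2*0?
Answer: -10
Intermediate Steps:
C(R, r) = 0
5*U(-2) + C(3, -5) = 5*(-2) + 0 = -10 + 0 = -10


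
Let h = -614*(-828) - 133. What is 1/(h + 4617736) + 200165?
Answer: 1026044789176/5125995 ≈ 2.0017e+5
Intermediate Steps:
h = 508259 (h = 508392 - 133 = 508259)
1/(h + 4617736) + 200165 = 1/(508259 + 4617736) + 200165 = 1/5125995 + 200165 = 1026044789176/5125995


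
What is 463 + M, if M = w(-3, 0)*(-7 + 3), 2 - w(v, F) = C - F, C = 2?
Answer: 463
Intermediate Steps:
w(v, F) = F (w(v, F) = 2 - (2 - F) = 2 + (-2 + F) = F)
M = 0 (M = 0*(-7 + 3) = 0*(-4) = 0)
463 + M = 463 + 0 = 463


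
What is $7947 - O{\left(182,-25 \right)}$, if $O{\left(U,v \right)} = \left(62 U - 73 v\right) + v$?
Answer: $-5137$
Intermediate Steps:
$O{\left(U,v \right)} = - 72 v + 62 U$ ($O{\left(U,v \right)} = \left(- 73 v + 62 U\right) + v = - 72 v + 62 U$)
$7947 - O{\left(182,-25 \right)} = 7947 - \left(\left(-72\right) \left(-25\right) + 62 \cdot 182\right) = 7947 - \left(1800 + 11284\right) = 7947 - 13084 = -5137$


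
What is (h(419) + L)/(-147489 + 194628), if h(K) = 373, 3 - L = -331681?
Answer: 332057/47139 ≈ 7.0442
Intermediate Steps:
L = 331684 (L = 3 - 1*(-331681) = 3 + 331681 = 331684)
(h(419) + L)/(-147489 + 194628) = (373 + 331684)/(-147489 + 194628) = 332057/47139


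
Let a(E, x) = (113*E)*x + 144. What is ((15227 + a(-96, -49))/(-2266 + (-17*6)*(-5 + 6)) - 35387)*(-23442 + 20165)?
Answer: 276393121903/2368 ≈ 1.1672e+8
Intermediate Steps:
a(E, x) = 144 + 113*E*x (a(E, x) = 113*E*x + 144 = 144 + 113*E*x)
((15227 + a(-96, -49))/(-2266 + (-17*6)*(-5 + 6)) - 35387)*(-23442 + 20165) = ((15227 + (144 + 113*(-96)*(-49)))/(-2266 + (-17*6)*(-5 + 6)) - 35387)*(-23442 + 20165) = ((15227 + (144 + 531552))/(-2266 - 102*1) - 35387)*(-3277) = ((15227 + 531696)/(-2266 - 102) - 35387)*(-3277) = (546923/(-2368) - 35387)*(-3277) = (546923*(-1/2368) - 35387)*(-3277) = (-546923/2368 - 35387)*(-3277) = -84343339/2368*(-3277) = 276393121903/2368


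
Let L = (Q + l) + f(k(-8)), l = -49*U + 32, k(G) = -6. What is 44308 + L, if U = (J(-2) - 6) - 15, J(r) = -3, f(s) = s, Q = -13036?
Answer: 32474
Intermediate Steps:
U = -24 (U = (-3 - 6) - 15 = -9 - 15 = -24)
l = 1208 (l = -49*(-24) + 32 = 1176 + 32 = 1208)
L = -11834 (L = (-13036 + 1208) - 6 = -11828 - 6 = -11834)
44308 + L = 44308 - 11834 = 32474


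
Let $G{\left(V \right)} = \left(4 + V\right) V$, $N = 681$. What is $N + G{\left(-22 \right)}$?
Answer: $1077$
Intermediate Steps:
$G{\left(V \right)} = V \left(4 + V\right)$
$N + G{\left(-22 \right)} = 681 - 22 \left(4 - 22\right) = 681 - -396 = 681 + 396 = 1077$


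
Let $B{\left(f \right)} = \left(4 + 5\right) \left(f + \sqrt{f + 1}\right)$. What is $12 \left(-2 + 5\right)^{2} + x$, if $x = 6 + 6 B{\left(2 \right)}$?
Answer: $222 + 54 \sqrt{3} \approx 315.53$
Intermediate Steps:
$B{\left(f \right)} = 9 f + 9 \sqrt{1 + f}$ ($B{\left(f \right)} = 9 \left(f + \sqrt{1 + f}\right) = 9 f + 9 \sqrt{1 + f}$)
$x = 114 + 54 \sqrt{3}$ ($x = 6 + 6 \left(9 \cdot 2 + 9 \sqrt{1 + 2}\right) = 6 + 6 \left(18 + 9 \sqrt{3}\right) = 6 + \left(108 + 54 \sqrt{3}\right) = 114 + 54 \sqrt{3} \approx 207.53$)
$12 \left(-2 + 5\right)^{2} + x = 12 \left(-2 + 5\right)^{2} + \left(114 + 54 \sqrt{3}\right) = 12 \cdot 3^{2} + \left(114 + 54 \sqrt{3}\right) = 12 \cdot 9 + \left(114 + 54 \sqrt{3}\right) = 108 + \left(114 + 54 \sqrt{3}\right) = 222 + 54 \sqrt{3}$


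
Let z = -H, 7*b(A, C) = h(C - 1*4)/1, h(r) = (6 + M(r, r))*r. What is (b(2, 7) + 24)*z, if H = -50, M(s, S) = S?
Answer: 9750/7 ≈ 1392.9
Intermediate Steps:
h(r) = r*(6 + r) (h(r) = (6 + r)*r = r*(6 + r))
b(A, C) = (-4 + C)*(2 + C)/7 (b(A, C) = (((C - 1*4)*(6 + (C - 1*4)))/1)/7 = (((C - 4)*(6 + (C - 4)))*1)/7 = (((-4 + C)*(6 + (-4 + C)))*1)/7 = (((-4 + C)*(2 + C))*1)/7 = ((-4 + C)*(2 + C))/7 = (-4 + C)*(2 + C)/7)
z = 50 (z = -1*(-50) = 50)
(b(2, 7) + 24)*z = ((-4 + 7)*(2 + 7)/7 + 24)*50 = ((1/7)*3*9 + 24)*50 = (27/7 + 24)*50 = (195/7)*50 = 9750/7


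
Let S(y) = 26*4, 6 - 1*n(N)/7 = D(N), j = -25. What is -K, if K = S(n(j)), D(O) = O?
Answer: -104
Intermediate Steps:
n(N) = 42 - 7*N
S(y) = 104
K = 104
-K = -1*104 = -104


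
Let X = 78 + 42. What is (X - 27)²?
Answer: 8649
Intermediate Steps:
X = 120
(X - 27)² = (120 - 27)² = 93² = 8649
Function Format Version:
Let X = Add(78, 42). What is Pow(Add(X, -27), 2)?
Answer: 8649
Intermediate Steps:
X = 120
Pow(Add(X, -27), 2) = Pow(Add(120, -27), 2) = Pow(93, 2) = 8649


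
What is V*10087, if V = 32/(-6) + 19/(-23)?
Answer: -4286975/69 ≈ -62130.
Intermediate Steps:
V = -425/69 (V = 32*(-⅙) + 19*(-1/23) = -16/3 - 19/23 = -425/69 ≈ -6.1594)
V*10087 = -425/69*10087 = -4286975/69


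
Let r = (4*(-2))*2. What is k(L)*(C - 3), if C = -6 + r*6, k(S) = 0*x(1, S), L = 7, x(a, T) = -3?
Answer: 0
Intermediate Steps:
r = -16 (r = -8*2 = -16)
k(S) = 0 (k(S) = 0*(-3) = 0)
C = -102 (C = -6 - 16*6 = -6 - 96 = -102)
k(L)*(C - 3) = 0*(-102 - 3) = 0*(-105) = 0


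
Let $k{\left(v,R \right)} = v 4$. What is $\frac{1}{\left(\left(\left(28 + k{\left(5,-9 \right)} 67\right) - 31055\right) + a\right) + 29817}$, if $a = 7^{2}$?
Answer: $\frac{1}{179} \approx 0.0055866$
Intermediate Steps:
$k{\left(v,R \right)} = 4 v$
$a = 49$
$\frac{1}{\left(\left(\left(28 + k{\left(5,-9 \right)} 67\right) - 31055\right) + a\right) + 29817} = \frac{1}{\left(\left(\left(28 + 4 \cdot 5 \cdot 67\right) - 31055\right) + 49\right) + 29817} = \frac{1}{\left(\left(\left(28 + 20 \cdot 67\right) - 31055\right) + 49\right) + 29817} = \frac{1}{\left(\left(\left(28 + 1340\right) - 31055\right) + 49\right) + 29817} = \frac{1}{\left(\left(1368 - 31055\right) + 49\right) + 29817} = \frac{1}{\left(-29687 + 49\right) + 29817} = \frac{1}{-29638 + 29817} = \frac{1}{179}$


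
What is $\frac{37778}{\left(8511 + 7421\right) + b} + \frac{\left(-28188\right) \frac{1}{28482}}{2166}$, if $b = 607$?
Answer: $\frac{64725961889}{28342338513} \approx 2.2837$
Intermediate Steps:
$\frac{37778}{\left(8511 + 7421\right) + b} + \frac{\left(-28188\right) \frac{1}{28482}}{2166} = \frac{37778}{\left(8511 + 7421\right) + 607} + \frac{\left(-28188\right) \frac{1}{28482}}{2166} = \frac{37778}{15932 + 607} + \left(-28188\right) \frac{1}{28482} \cdot \frac{1}{2166} = \frac{37778}{16539} - \frac{783}{1713667} = \frac{64725961889}{28342338513}$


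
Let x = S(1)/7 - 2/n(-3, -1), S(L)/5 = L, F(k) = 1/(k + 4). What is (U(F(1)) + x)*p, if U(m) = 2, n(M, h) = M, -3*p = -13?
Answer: 923/63 ≈ 14.651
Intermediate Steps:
p = 13/3 (p = -⅓*(-13) = 13/3 ≈ 4.3333)
F(k) = 1/(4 + k)
S(L) = 5*L
x = 29/21 (x = (5*1)/7 - 2/(-3) = 5*(⅐) - 2*(-⅓) = 5/7 + ⅔ = 29/21 ≈ 1.3810)
(U(F(1)) + x)*p = (2 + 29/21)*(13/3) = (71/21)*(13/3) = 923/63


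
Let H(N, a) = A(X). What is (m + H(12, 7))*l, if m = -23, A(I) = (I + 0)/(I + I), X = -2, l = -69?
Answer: 3105/2 ≈ 1552.5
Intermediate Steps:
A(I) = ½ (A(I) = I/((2*I)) = I*(1/(2*I)) = ½)
H(N, a) = ½
(m + H(12, 7))*l = (-23 + ½)*(-69) = -45/2*(-69) = 3105/2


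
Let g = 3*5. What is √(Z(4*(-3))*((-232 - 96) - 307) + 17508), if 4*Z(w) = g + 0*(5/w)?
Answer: 27*√83/2 ≈ 122.99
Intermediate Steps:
g = 15
Z(w) = 15/4 (Z(w) = (15 + 0*(5/w))/4 = (15 + 0)/4 = (¼)*15 = 15/4)
√(Z(4*(-3))*((-232 - 96) - 307) + 17508) = √(15*((-232 - 96) - 307)/4 + 17508) = √(15*(-328 - 307)/4 + 17508) = √((15/4)*(-635) + 17508) = √(-9525/4 + 17508) = √(60507/4) = 27*√83/2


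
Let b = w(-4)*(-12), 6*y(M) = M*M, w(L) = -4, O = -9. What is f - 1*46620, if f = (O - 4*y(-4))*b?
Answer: -47564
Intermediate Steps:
y(M) = M²/6 (y(M) = (M*M)/6 = M²/6)
b = 48 (b = -4*(-12) = 48)
f = -944 (f = (-9 - 2*(-4)²/3)*48 = (-9 - 2*16/3)*48 = (-9 - 4*8/3)*48 = (-9 - 32/3)*48 = -59/3*48 = -944)
f - 1*46620 = -944 - 1*46620 = -944 - 46620 = -47564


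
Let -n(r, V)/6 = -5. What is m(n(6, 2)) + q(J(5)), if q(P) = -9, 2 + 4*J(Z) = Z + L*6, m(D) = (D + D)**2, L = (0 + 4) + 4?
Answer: 3591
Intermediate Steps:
L = 8 (L = 4 + 4 = 8)
n(r, V) = 30 (n(r, V) = -6*(-5) = 30)
m(D) = 4*D**2 (m(D) = (2*D)**2 = 4*D**2)
J(Z) = 23/2 + Z/4 (J(Z) = -1/2 + (Z + 8*6)/4 = -1/2 + (Z + 48)/4 = -1/2 + (48 + Z)/4 = -1/2 + (12 + Z/4) = 23/2 + Z/4)
m(n(6, 2)) + q(J(5)) = 4*30**2 - 9 = 4*900 - 9 = 3600 - 9 = 3591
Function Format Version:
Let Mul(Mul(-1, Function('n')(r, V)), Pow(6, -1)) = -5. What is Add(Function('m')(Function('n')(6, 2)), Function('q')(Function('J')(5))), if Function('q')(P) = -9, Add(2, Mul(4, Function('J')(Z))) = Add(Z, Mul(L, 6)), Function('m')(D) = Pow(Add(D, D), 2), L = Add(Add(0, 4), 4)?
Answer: 3591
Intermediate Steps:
L = 8 (L = Add(4, 4) = 8)
Function('n')(r, V) = 30 (Function('n')(r, V) = Mul(-6, -5) = 30)
Function('m')(D) = Mul(4, Pow(D, 2)) (Function('m')(D) = Pow(Mul(2, D), 2) = Mul(4, Pow(D, 2)))
Function('J')(Z) = Add(Rational(23, 2), Mul(Rational(1, 4), Z)) (Function('J')(Z) = Add(Rational(-1, 2), Mul(Rational(1, 4), Add(Z, Mul(8, 6)))) = Add(Rational(-1, 2), Mul(Rational(1, 4), Add(Z, 48))) = Add(Rational(-1, 2), Mul(Rational(1, 4), Add(48, Z))) = Add(Rational(-1, 2), Add(12, Mul(Rational(1, 4), Z))) = Add(Rational(23, 2), Mul(Rational(1, 4), Z)))
Add(Function('m')(Function('n')(6, 2)), Function('q')(Function('J')(5))) = Add(Mul(4, Pow(30, 2)), -9) = Add(Mul(4, 900), -9) = Add(3600, -9) = 3591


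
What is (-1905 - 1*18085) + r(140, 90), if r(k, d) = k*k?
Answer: -390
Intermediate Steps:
r(k, d) = k²
(-1905 - 1*18085) + r(140, 90) = (-1905 - 1*18085) + 140² = (-1905 - 18085) + 19600 = -19990 + 19600 = -390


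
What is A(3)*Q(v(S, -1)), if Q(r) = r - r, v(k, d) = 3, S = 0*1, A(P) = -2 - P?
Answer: 0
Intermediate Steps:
S = 0
Q(r) = 0
A(3)*Q(v(S, -1)) = (-2 - 1*3)*0 = (-2 - 3)*0 = -5*0 = 0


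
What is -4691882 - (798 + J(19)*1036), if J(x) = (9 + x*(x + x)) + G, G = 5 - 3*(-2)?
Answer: -5461392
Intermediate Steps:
G = 11 (G = 5 + 6 = 11)
J(x) = 20 + 2*x² (J(x) = (9 + x*(x + x)) + 11 = (9 + x*(2*x)) + 11 = (9 + 2*x²) + 11 = 20 + 2*x²)
-4691882 - (798 + J(19)*1036) = -4691882 - (798 + (20 + 2*19²)*1036) = -4691882 - (798 + (20 + 2*361)*1036) = -4691882 - (798 + (20 + 722)*1036) = -4691882 - (798 + 742*1036) = -4691882 - (798 + 768712) = -4691882 - 1*769510 = -4691882 - 769510 = -5461392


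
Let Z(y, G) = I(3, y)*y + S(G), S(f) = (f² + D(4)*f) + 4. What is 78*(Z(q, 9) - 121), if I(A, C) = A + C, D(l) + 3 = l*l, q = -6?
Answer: 7722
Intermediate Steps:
D(l) = -3 + l² (D(l) = -3 + l*l = -3 + l²)
S(f) = 4 + f² + 13*f (S(f) = (f² + (-3 + 4²)*f) + 4 = (f² + (-3 + 16)*f) + 4 = (f² + 13*f) + 4 = 4 + f² + 13*f)
Z(y, G) = 4 + G² + 13*G + y*(3 + y) (Z(y, G) = (3 + y)*y + (4 + G² + 13*G) = y*(3 + y) + (4 + G² + 13*G) = 4 + G² + 13*G + y*(3 + y))
78*(Z(q, 9) - 121) = 78*((4 + 9² + 13*9 - 6*(3 - 6)) - 121) = 78*((4 + 81 + 117 - 6*(-3)) - 121) = 78*((4 + 81 + 117 + 18) - 121) = 78*(220 - 121) = 78*99 = 7722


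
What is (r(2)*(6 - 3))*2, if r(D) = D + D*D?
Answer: 36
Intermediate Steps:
r(D) = D + D**2
(r(2)*(6 - 3))*2 = ((2*(1 + 2))*(6 - 3))*2 = ((2*3)*3)*2 = (6*3)*2 = 18*2 = 36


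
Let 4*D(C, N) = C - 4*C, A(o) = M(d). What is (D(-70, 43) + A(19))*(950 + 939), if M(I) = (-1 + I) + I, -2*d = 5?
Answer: 175677/2 ≈ 87839.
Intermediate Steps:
d = -5/2 (d = -½*5 = -5/2 ≈ -2.5000)
M(I) = -1 + 2*I
A(o) = -6 (A(o) = -1 + 2*(-5/2) = -1 - 5 = -6)
D(C, N) = -3*C/4 (D(C, N) = (C - 4*C)/4 = (-3*C)/4 = -3*C/4)
(D(-70, 43) + A(19))*(950 + 939) = (-¾*(-70) - 6)*(950 + 939) = (105/2 - 6)*1889 = (93/2)*1889 = 175677/2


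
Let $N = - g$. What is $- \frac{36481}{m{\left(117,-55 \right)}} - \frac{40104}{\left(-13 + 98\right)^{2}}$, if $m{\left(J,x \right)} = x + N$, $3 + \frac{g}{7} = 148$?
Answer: $\frac{44132789}{1546150} \approx 28.544$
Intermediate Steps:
$g = 1015$ ($g = -21 + 7 \cdot 148 = -21 + 1036 = 1015$)
$N = -1015$ ($N = \left(-1\right) 1015 = -1015$)
$m{\left(J,x \right)} = -1015 + x$ ($m{\left(J,x \right)} = x - 1015 = -1015 + x$)
$- \frac{36481}{m{\left(117,-55 \right)}} - \frac{40104}{\left(-13 + 98\right)^{2}} = - \frac{36481}{-1015 - 55} - \frac{40104}{\left(-13 + 98\right)^{2}} = - \frac{36481}{-1070} - \frac{40104}{85^{2}} = \left(-36481\right) \left(- \frac{1}{1070}\right) - \frac{40104}{7225} = \frac{36481}{1070} - \frac{40104}{7225} = \frac{44132789}{1546150}$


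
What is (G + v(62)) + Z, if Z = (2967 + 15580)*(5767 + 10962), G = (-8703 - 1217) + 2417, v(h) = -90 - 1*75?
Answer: 310265095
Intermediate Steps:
v(h) = -165 (v(h) = -90 - 75 = -165)
G = -7503 (G = -9920 + 2417 = -7503)
Z = 310272763 (Z = 18547*16729 = 310272763)
(G + v(62)) + Z = (-7503 - 165) + 310272763 = -7668 + 310272763 = 310265095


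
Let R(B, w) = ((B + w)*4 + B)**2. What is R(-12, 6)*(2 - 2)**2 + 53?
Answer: 53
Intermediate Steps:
R(B, w) = (4*w + 5*B)**2 (R(B, w) = ((4*B + 4*w) + B)**2 = (4*w + 5*B)**2)
R(-12, 6)*(2 - 2)**2 + 53 = (4*6 + 5*(-12))**2*(2 - 2)**2 + 53 = (24 - 60)**2*0**2 + 53 = (-36)**2*0 + 53 = 1296*0 + 53 = 0 + 53 = 53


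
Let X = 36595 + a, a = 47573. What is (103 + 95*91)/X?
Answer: 243/2338 ≈ 0.10394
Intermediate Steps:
X = 84168 (X = 36595 + 47573 = 84168)
(103 + 95*91)/X = (103 + 95*91)/84168 = (103 + 8645)*(1/84168) = 8748*(1/84168) = 243/2338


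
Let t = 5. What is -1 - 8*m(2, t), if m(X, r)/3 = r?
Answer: -121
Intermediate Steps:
m(X, r) = 3*r
-1 - 8*m(2, t) = -1 - 24*5 = -1 - 8*15 = -1 - 120 = -121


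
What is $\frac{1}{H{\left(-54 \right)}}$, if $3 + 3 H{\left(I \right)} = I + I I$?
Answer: $\frac{1}{953} \approx 0.0010493$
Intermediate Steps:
$H{\left(I \right)} = -1 + \frac{I}{3} + \frac{I^{2}}{3}$ ($H{\left(I \right)} = -1 + \frac{I + I I}{3} = -1 + \frac{I + I^{2}}{3} = -1 + \left(\frac{I}{3} + \frac{I^{2}}{3}\right) = -1 + \frac{I}{3} + \frac{I^{2}}{3}$)
$\frac{1}{H{\left(-54 \right)}} = \frac{1}{-1 + \frac{1}{3} \left(-54\right) + \frac{\left(-54\right)^{2}}{3}} = \frac{1}{-1 - 18 + \frac{1}{3} \cdot 2916} = \frac{1}{-1 - 18 + 972} = \frac{1}{953}$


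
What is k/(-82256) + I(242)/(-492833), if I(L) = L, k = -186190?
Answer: 379093679/167514344 ≈ 2.2631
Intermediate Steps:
k/(-82256) + I(242)/(-492833) = -186190/(-82256) + 242/(-492833) = -186190*(-1/82256) + 242*(-1/492833) = 93095/41128 - 2/4073 = 379093679/167514344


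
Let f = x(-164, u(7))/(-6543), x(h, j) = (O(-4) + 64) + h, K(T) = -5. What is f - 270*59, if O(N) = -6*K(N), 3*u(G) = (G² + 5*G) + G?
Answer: -104229920/6543 ≈ -15930.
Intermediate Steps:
u(G) = 2*G + G²/3 (u(G) = ((G² + 5*G) + G)/3 = (G² + 6*G)/3 = 2*G + G²/3)
O(N) = 30 (O(N) = -6*(-5) = 30)
x(h, j) = 94 + h (x(h, j) = (30 + 64) + h = 94 + h)
f = 70/6543 (f = (94 - 164)/(-6543) = -70*(-1/6543) = 70/6543 ≈ 0.010698)
f - 270*59 = 70/6543 - 270*59 = 70/6543 - 15930 = -104229920/6543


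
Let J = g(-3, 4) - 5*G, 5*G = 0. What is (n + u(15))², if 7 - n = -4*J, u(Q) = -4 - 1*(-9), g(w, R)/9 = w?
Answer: 9216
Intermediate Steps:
G = 0 (G = (⅕)*0 = 0)
g(w, R) = 9*w
J = -27 (J = 9*(-3) - 5*0 = -27 + 0 = -27)
u(Q) = 5 (u(Q) = -4 + 9 = 5)
n = -101 (n = 7 - (-4)*(-27) = 7 - 1*108 = 7 - 108 = -101)
(n + u(15))² = (-101 + 5)² = (-96)² = 9216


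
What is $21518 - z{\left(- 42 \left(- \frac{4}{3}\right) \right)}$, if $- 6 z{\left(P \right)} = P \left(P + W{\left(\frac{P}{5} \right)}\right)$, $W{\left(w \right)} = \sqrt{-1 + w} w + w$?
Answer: $\frac{110726}{5} + \frac{1568 \sqrt{255}}{75} \approx 22479.0$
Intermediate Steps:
$W{\left(w \right)} = w + w \sqrt{-1 + w}$ ($W{\left(w \right)} = w \sqrt{-1 + w} + w = w + w \sqrt{-1 + w}$)
$z{\left(P \right)} = - \frac{P \left(P + \frac{P \left(1 + \sqrt{-1 + \frac{P}{5}}\right)}{5}\right)}{6}$ ($z{\left(P \right)} = - \frac{P \left(P + \frac{P}{5} \left(1 + \sqrt{-1 + \frac{P}{5}}\right)\right)}{6} = - \frac{P \left(P + \frac{P \left(1 + \sqrt{-1 + \frac{P}{5}}\right)}{5}\right)}{6}$)
$21518 - z{\left(- 42 \left(- \frac{4}{3}\right) \right)} = 21518 - \left(- 42 \left(- \frac{4}{3}\right)\right)^{2} \left(- \frac{1}{5} - \frac{\sqrt{-25 + 5 \left(- 42 \left(- \frac{4}{3}\right)\right)}}{150}\right) = 21518 - \left(- 42 \left(\left(-4\right) \frac{1}{3}\right)\right)^{2} \left(- \frac{1}{5} - \frac{\sqrt{-25 + 5 \left(- 42 \left(\left(-4\right) \frac{1}{3}\right)\right)}}{150}\right) = 21518 - \left(\left(-42\right) \left(- \frac{4}{3}\right)\right)^{2} \left(- \frac{1}{5} - \frac{\sqrt{-25 + 5 \left(\left(-42\right) \left(- \frac{4}{3}\right)\right)}}{150}\right) = 21518 - 56^{2} \left(- \frac{1}{5} - \frac{\sqrt{-25 + 5 \cdot 56}}{150}\right) = 21518 - 3136 \left(- \frac{1}{5} - \frac{\sqrt{-25 + 280}}{150}\right) = 21518 - 3136 \left(- \frac{1}{5} - \frac{\sqrt{255}}{150}\right) = 21518 - \left(- \frac{3136}{5} - \frac{1568 \sqrt{255}}{75}\right) = 21518 + \left(\frac{3136}{5} + \frac{1568 \sqrt{255}}{75}\right) = \frac{110726}{5} + \frac{1568 \sqrt{255}}{75}$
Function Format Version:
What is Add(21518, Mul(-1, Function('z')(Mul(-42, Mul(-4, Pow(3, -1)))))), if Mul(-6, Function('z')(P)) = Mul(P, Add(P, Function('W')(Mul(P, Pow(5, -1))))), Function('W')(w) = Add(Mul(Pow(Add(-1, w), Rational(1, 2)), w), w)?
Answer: Add(Rational(110726, 5), Mul(Rational(1568, 75), Pow(255, Rational(1, 2)))) ≈ 22479.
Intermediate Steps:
Function('W')(w) = Add(w, Mul(w, Pow(Add(-1, w), Rational(1, 2)))) (Function('W')(w) = Add(Mul(w, Pow(Add(-1, w), Rational(1, 2))), w) = Add(w, Mul(w, Pow(Add(-1, w), Rational(1, 2)))))
Function('z')(P) = Mul(Rational(-1, 6), P, Add(P, Mul(Rational(1, 5), P, Add(1, Pow(Add(-1, Mul(Rational(1, 5), P)), Rational(1, 2)))))) (Function('z')(P) = Mul(Rational(-1, 6), Mul(P, Add(P, Mul(Mul(P, Pow(5, -1)), Add(1, Pow(Add(-1, Mul(P, Pow(5, -1))), Rational(1, 2))))))) = Mul(Rational(-1, 6), Mul(P, Add(P, Mul(Mul(P, Rational(1, 5)), Add(1, Pow(Add(-1, Mul(P, Rational(1, 5))), Rational(1, 2))))))) = Mul(Rational(-1, 6), Mul(P, Add(P, Mul(Mul(Rational(1, 5), P), Add(1, Pow(Add(-1, Mul(Rational(1, 5), P)), Rational(1, 2))))))) = Mul(Rational(-1, 6), Mul(P, Add(P, Mul(Rational(1, 5), P, Add(1, Pow(Add(-1, Mul(Rational(1, 5), P)), Rational(1, 2))))))) = Mul(Rational(-1, 6), P, Add(P, Mul(Rational(1, 5), P, Add(1, Pow(Add(-1, Mul(Rational(1, 5), P)), Rational(1, 2)))))))
Add(21518, Mul(-1, Function('z')(Mul(-42, Mul(-4, Pow(3, -1)))))) = Add(21518, Mul(-1, Mul(Pow(Mul(-42, Mul(-4, Pow(3, -1))), 2), Add(Rational(-1, 5), Mul(Rational(-1, 150), Pow(Add(-25, Mul(5, Mul(-42, Mul(-4, Pow(3, -1))))), Rational(1, 2))))))) = Add(21518, Mul(-1, Mul(Pow(Mul(-42, Mul(-4, Rational(1, 3))), 2), Add(Rational(-1, 5), Mul(Rational(-1, 150), Pow(Add(-25, Mul(5, Mul(-42, Mul(-4, Rational(1, 3))))), Rational(1, 2))))))) = Add(21518, Mul(-1, Mul(Pow(Mul(-42, Rational(-4, 3)), 2), Add(Rational(-1, 5), Mul(Rational(-1, 150), Pow(Add(-25, Mul(5, Mul(-42, Rational(-4, 3)))), Rational(1, 2))))))) = Add(21518, Mul(-1, Mul(Pow(56, 2), Add(Rational(-1, 5), Mul(Rational(-1, 150), Pow(Add(-25, Mul(5, 56)), Rational(1, 2))))))) = Add(21518, Mul(-1, Mul(3136, Add(Rational(-1, 5), Mul(Rational(-1, 150), Pow(Add(-25, 280), Rational(1, 2))))))) = Add(21518, Mul(-1, Mul(3136, Add(Rational(-1, 5), Mul(Rational(-1, 150), Pow(255, Rational(1, 2))))))) = Add(21518, Mul(-1, Add(Rational(-3136, 5), Mul(Rational(-1568, 75), Pow(255, Rational(1, 2)))))) = Add(21518, Add(Rational(3136, 5), Mul(Rational(1568, 75), Pow(255, Rational(1, 2))))) = Add(Rational(110726, 5), Mul(Rational(1568, 75), Pow(255, Rational(1, 2))))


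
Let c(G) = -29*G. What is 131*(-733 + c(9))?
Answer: -130214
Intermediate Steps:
131*(-733 + c(9)) = 131*(-733 - 29*9) = 131*(-733 - 261) = 131*(-994) = -130214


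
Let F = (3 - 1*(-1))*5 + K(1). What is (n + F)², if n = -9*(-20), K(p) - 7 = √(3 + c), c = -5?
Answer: (207 + I*√2)² ≈ 42847.0 + 585.5*I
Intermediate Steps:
K(p) = 7 + I*√2 (K(p) = 7 + √(3 - 5) = 7 + √(-2) = 7 + I*√2)
n = 180
F = 27 + I*√2 (F = (3 - 1*(-1))*5 + (7 + I*√2) = (3 + 1)*5 + (7 + I*√2) = 4*5 + (7 + I*√2) = 20 + (7 + I*√2) = 27 + I*√2 ≈ 27.0 + 1.4142*I)
(n + F)² = (180 + (27 + I*√2))² = (207 + I*√2)²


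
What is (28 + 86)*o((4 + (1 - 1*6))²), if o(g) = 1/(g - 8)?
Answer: -114/7 ≈ -16.286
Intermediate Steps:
o(g) = 1/(-8 + g)
(28 + 86)*o((4 + (1 - 1*6))²) = (28 + 86)/(-8 + (4 + (1 - 1*6))²) = 114/(-8 + (4 + (1 - 6))²) = 114/(-8 + (4 - 5)²) = 114/(-8 + (-1)²) = 114/(-8 + 1) = 114/(-7) = 114*(-⅐) = -114/7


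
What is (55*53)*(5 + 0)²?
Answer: 72875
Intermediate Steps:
(55*53)*(5 + 0)² = 2915*5² = 2915*25 = 72875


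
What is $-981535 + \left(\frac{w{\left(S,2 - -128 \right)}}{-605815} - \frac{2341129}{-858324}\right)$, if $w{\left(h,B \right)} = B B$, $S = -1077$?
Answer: $- \frac{102076523403778513}{103997110812} \approx -9.8153 \cdot 10^{5}$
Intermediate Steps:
$w{\left(h,B \right)} = B^{2}$
$-981535 + \left(\frac{w{\left(S,2 - -128 \right)}}{-605815} - \frac{2341129}{-858324}\right) = -981535 + \left(\frac{\left(2 - -128\right)^{2}}{-605815} - \frac{2341129}{-858324}\right) = -981535 + \left(\left(2 + 128\right)^{2} \left(- \frac{1}{605815}\right) - - \frac{2341129}{858324}\right) = -981535 + \left(130^{2} \left(- \frac{1}{605815}\right) + \frac{2341129}{858324}\right) = -981535 + \left(16900 \left(- \frac{1}{605815}\right) + \frac{2341129}{858324}\right) = -981535 + \left(- \frac{3380}{121163} + \frac{2341129}{858324}\right) = -981535 + \frac{280757077907}{103997110812} = - \frac{102076523403778513}{103997110812}$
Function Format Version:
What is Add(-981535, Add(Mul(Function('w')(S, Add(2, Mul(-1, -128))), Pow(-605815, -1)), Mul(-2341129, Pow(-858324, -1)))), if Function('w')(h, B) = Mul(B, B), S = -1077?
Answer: Rational(-102076523403778513, 103997110812) ≈ -9.8153e+5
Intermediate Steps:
Function('w')(h, B) = Pow(B, 2)
Add(-981535, Add(Mul(Function('w')(S, Add(2, Mul(-1, -128))), Pow(-605815, -1)), Mul(-2341129, Pow(-858324, -1)))) = Add(-981535, Add(Mul(Pow(Add(2, Mul(-1, -128)), 2), Pow(-605815, -1)), Mul(-2341129, Pow(-858324, -1)))) = Add(-981535, Add(Mul(Pow(Add(2, 128), 2), Rational(-1, 605815)), Mul(-2341129, Rational(-1, 858324)))) = Add(-981535, Add(Mul(Pow(130, 2), Rational(-1, 605815)), Rational(2341129, 858324))) = Add(-981535, Add(Mul(16900, Rational(-1, 605815)), Rational(2341129, 858324))) = Add(-981535, Add(Rational(-3380, 121163), Rational(2341129, 858324))) = Add(-981535, Rational(280757077907, 103997110812)) = Rational(-102076523403778513, 103997110812)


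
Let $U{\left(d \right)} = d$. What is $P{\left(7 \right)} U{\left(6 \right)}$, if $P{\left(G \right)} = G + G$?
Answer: $84$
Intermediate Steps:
$P{\left(G \right)} = 2 G$
$P{\left(7 \right)} U{\left(6 \right)} = 2 \cdot 7 \cdot 6 = 14 \cdot 6 = 84$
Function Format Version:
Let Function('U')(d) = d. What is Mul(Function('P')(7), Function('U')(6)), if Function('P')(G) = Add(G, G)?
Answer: 84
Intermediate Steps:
Function('P')(G) = Mul(2, G)
Mul(Function('P')(7), Function('U')(6)) = Mul(Mul(2, 7), 6) = Mul(14, 6) = 84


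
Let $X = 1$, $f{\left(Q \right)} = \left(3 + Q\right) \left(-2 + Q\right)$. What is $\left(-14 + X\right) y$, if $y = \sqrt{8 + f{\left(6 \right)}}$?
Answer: $- 26 \sqrt{11} \approx -86.232$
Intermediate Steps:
$f{\left(Q \right)} = \left(-2 + Q\right) \left(3 + Q\right)$
$y = 2 \sqrt{11}$ ($y = \sqrt{8 + \left(-6 + 6 + 6^{2}\right)} = \sqrt{8 + \left(-6 + 6 + 36\right)} = \sqrt{8 + 36} = \sqrt{44} = 2 \sqrt{11} \approx 6.6332$)
$\left(-14 + X\right) y = \left(-14 + 1\right) 2 \sqrt{11} = - 13 \cdot 2 \sqrt{11} = - 26 \sqrt{11}$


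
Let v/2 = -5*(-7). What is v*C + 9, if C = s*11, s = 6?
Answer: 4629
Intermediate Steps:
v = 70 (v = 2*(-5*(-7)) = 2*35 = 70)
C = 66 (C = 6*11 = 66)
v*C + 9 = 70*66 + 9 = 4620 + 9 = 4629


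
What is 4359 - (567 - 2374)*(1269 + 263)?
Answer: 2772683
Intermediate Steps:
4359 - (567 - 2374)*(1269 + 263) = 4359 - (-1807)*1532 = 4359 - 1*(-2768324) = 4359 + 2768324 = 2772683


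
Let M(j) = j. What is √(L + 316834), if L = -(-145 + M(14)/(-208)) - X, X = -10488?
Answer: 5*√35418838/52 ≈ 572.25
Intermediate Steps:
L = 1105839/104 (L = -(-145 + 14/(-208)) - 1*(-10488) = -(-145 + 14*(-1/208)) + 10488 = -(-145 - 7/104) + 10488 = -1*(-15087/104) + 10488 = 15087/104 + 10488 = 1105839/104 ≈ 10633.)
√(L + 316834) = √(1105839/104 + 316834) = √(34056575/104) = 5*√35418838/52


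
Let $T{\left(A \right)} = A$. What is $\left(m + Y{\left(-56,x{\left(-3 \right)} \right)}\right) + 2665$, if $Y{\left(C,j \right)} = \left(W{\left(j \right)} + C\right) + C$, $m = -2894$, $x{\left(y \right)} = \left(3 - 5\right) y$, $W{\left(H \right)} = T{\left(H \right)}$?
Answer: $-335$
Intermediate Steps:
$W{\left(H \right)} = H$
$x{\left(y \right)} = - 2 y$
$Y{\left(C,j \right)} = j + 2 C$ ($Y{\left(C,j \right)} = \left(j + C\right) + C = \left(C + j\right) + C = j + 2 C$)
$\left(m + Y{\left(-56,x{\left(-3 \right)} \right)}\right) + 2665 = \left(-2894 + \left(\left(-2\right) \left(-3\right) + 2 \left(-56\right)\right)\right) + 2665 = \left(-2894 + \left(6 - 112\right)\right) + 2665 = \left(-2894 - 106\right) + 2665 = -3000 + 2665 = -335$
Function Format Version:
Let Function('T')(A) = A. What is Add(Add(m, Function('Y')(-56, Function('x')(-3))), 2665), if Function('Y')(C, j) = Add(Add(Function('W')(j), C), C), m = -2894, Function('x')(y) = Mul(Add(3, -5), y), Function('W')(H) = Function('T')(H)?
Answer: -335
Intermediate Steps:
Function('W')(H) = H
Function('x')(y) = Mul(-2, y)
Function('Y')(C, j) = Add(j, Mul(2, C)) (Function('Y')(C, j) = Add(Add(j, C), C) = Add(Add(C, j), C) = Add(j, Mul(2, C)))
Add(Add(m, Function('Y')(-56, Function('x')(-3))), 2665) = Add(Add(-2894, Add(Mul(-2, -3), Mul(2, -56))), 2665) = Add(Add(-2894, Add(6, -112)), 2665) = Add(Add(-2894, -106), 2665) = Add(-3000, 2665) = -335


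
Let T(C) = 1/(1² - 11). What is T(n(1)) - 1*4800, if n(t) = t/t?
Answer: -48001/10 ≈ -4800.1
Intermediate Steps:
n(t) = 1
T(C) = -⅒ (T(C) = 1/(1 - 11) = 1/(-10) = -⅒)
T(n(1)) - 1*4800 = -⅒ - 1*4800 = -⅒ - 4800 = -48001/10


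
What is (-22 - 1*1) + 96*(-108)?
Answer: -10391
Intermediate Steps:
(-22 - 1*1) + 96*(-108) = (-22 - 1) - 10368 = -23 - 10368 = -10391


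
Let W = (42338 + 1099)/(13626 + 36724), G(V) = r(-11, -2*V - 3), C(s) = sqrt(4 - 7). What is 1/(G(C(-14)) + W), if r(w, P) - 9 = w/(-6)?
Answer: 75525/883343 ≈ 0.085499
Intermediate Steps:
r(w, P) = 9 - w/6 (r(w, P) = 9 + w/(-6) = 9 + w*(-1/6) = 9 - w/6)
C(s) = I*sqrt(3) (C(s) = sqrt(-3) = I*sqrt(3))
G(V) = 65/6 (G(V) = 9 - 1/6*(-11) = 9 + 11/6 = 65/6)
W = 43437/50350 ≈ 0.86270
1/(G(C(-14)) + W) = 1/(65/6 + 43437/50350) = 1/(883343/75525) = 75525/883343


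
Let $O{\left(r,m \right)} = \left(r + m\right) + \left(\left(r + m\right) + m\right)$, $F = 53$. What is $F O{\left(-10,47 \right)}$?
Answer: $6413$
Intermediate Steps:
$O{\left(r,m \right)} = 2 r + 3 m$ ($O{\left(r,m \right)} = \left(m + r\right) + \left(\left(m + r\right) + m\right) = \left(m + r\right) + \left(r + 2 m\right) = 2 r + 3 m$)
$F O{\left(-10,47 \right)} = 53 \left(2 \left(-10\right) + 3 \cdot 47\right) = 53 \left(-20 + 141\right) = 53 \cdot 121 = 6413$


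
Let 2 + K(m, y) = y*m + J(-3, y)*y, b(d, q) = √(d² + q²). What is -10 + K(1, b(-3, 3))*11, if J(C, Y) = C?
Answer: -32 - 66*√2 ≈ -125.34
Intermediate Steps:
K(m, y) = -2 - 3*y + m*y (K(m, y) = -2 + (y*m - 3*y) = -2 + (m*y - 3*y) = -2 + (-3*y + m*y) = -2 - 3*y + m*y)
-10 + K(1, b(-3, 3))*11 = -10 + (-2 - 3*√((-3)² + 3²) + 1*√((-3)² + 3²))*11 = -10 + (-2 - 3*√(9 + 9) + 1*√(9 + 9))*11 = -10 + (-2 - 9*√2 + 1*√18)*11 = -10 + (-2 - 9*√2 + 1*(3*√2))*11 = -10 + (-2 - 9*√2 + 3*√2)*11 = -10 + (-2 - 6*√2)*11 = -10 + (-22 - 66*√2) = -32 - 66*√2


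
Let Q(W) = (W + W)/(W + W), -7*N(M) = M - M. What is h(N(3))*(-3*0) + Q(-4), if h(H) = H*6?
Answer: 1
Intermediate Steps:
N(M) = 0 (N(M) = -(M - M)/7 = -⅐*0 = 0)
h(H) = 6*H
Q(W) = 1 (Q(W) = (2*W)/((2*W)) = (2*W)*(1/(2*W)) = 1)
h(N(3))*(-3*0) + Q(-4) = (6*0)*(-3*0) + 1 = 0*0 + 1 = 0 + 1 = 1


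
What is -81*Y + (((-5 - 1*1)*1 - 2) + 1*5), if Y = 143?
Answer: -11586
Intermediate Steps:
-81*Y + (((-5 - 1*1)*1 - 2) + 1*5) = -81*143 + (((-5 - 1*1)*1 - 2) + 1*5) = -11583 + (((-5 - 1)*1 - 2) + 5) = -11583 + ((-6*1 - 2) + 5) = -11583 + ((-6 - 2) + 5) = -11583 + (-8 + 5) = -11583 - 3 = -11586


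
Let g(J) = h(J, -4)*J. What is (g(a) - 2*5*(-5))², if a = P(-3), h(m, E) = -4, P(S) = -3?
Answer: 3844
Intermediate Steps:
a = -3
g(J) = -4*J
(g(a) - 2*5*(-5))² = (-4*(-3) - 2*5*(-5))² = (12 - 10*(-5))² = (12 + 50)² = 62² = 3844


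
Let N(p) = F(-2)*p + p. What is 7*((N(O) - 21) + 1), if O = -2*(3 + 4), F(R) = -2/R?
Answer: -336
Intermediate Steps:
O = -14 (O = -2*7 = -14)
N(p) = 2*p (N(p) = (-2/(-2))*p + p = (-2*(-½))*p + p = 1*p + p = p + p = 2*p)
7*((N(O) - 21) + 1) = 7*((2*(-14) - 21) + 1) = 7*((-28 - 21) + 1) = 7*(-49 + 1) = 7*(-48) = -336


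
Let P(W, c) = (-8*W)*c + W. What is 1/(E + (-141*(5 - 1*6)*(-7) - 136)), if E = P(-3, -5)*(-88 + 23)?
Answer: 1/6872 ≈ 0.00014552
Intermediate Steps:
P(W, c) = W - 8*W*c (P(W, c) = -8*W*c + W = W - 8*W*c)
E = 7995 (E = (-3*(1 - 8*(-5)))*(-88 + 23) = -3*(1 + 40)*(-65) = -3*41*(-65) = -123*(-65) = 7995)
1/(E + (-141*(5 - 1*6)*(-7) - 136)) = 1/(7995 + (-141*(5 - 1*6)*(-7) - 136)) = 1/(7995 + (-141*(5 - 6)*(-7) - 136)) = 1/(7995 + (-(-141)*(-7) - 136)) = 1/(7995 + (-141*7 - 136)) = 1/(7995 + (-987 - 136)) = 1/(7995 - 1123) = 1/6872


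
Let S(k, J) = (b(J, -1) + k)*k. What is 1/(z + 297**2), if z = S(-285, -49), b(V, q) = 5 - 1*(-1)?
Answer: 1/167724 ≈ 5.9622e-6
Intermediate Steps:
b(V, q) = 6 (b(V, q) = 5 + 1 = 6)
S(k, J) = k*(6 + k) (S(k, J) = (6 + k)*k = k*(6 + k))
z = 79515 (z = -285*(6 - 285) = -285*(-279) = 79515)
1/(z + 297**2) = 1/(79515 + 297**2) = 1/(79515 + 88209) = 1/167724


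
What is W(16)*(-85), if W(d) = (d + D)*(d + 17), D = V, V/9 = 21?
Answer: -575025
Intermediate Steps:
V = 189 (V = 9*21 = 189)
D = 189
W(d) = (17 + d)*(189 + d) (W(d) = (d + 189)*(d + 17) = (189 + d)*(17 + d) = (17 + d)*(189 + d))
W(16)*(-85) = (3213 + 16² + 206*16)*(-85) = (3213 + 256 + 3296)*(-85) = 6765*(-85) = -575025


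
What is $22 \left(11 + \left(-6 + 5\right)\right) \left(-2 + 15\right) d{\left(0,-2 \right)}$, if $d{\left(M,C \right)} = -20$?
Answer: $-57200$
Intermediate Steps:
$22 \left(11 + \left(-6 + 5\right)\right) \left(-2 + 15\right) d{\left(0,-2 \right)} = 22 \left(11 + \left(-6 + 5\right)\right) \left(-2 + 15\right) \left(-20\right) = 22 \left(11 - 1\right) 13 \left(-20\right) = 22 \cdot 10 \cdot 13 \left(-20\right) = 22 \cdot 130 \left(-20\right) = 2860 \left(-20\right) = -57200$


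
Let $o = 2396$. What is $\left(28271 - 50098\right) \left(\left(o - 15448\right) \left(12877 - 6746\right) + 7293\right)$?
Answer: $1746476906213$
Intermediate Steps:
$\left(28271 - 50098\right) \left(\left(o - 15448\right) \left(12877 - 6746\right) + 7293\right) = \left(28271 - 50098\right) \left(\left(2396 - 15448\right) \left(12877 - 6746\right) + 7293\right) = - 21827 \left(\left(-13052\right) 6131 + 7293\right) = - 21827 \left(-80021812 + 7293\right) = \left(-21827\right) \left(-80014519\right) = 1746476906213$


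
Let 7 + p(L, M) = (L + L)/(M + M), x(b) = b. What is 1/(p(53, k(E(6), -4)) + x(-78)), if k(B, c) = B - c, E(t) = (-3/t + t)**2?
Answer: -137/11433 ≈ -0.011983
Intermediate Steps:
E(t) = (t - 3/t)**2
p(L, M) = -7 + L/M (p(L, M) = -7 + (L + L)/(M + M) = -7 + (2*L)/((2*M)) = -7 + (2*L)*(1/(2*M)) = -7 + L/M)
1/(p(53, k(E(6), -4)) + x(-78)) = 1/((-7 + 53/((-3 + 6**2)**2/6**2 - 1*(-4))) - 78) = 1/((-7 + 53/((-3 + 36)**2/36 + 4)) - 78) = 1/((-7 + 53/((1/36)*33**2 + 4)) - 78) = 1/((-7 + 53/((1/36)*1089 + 4)) - 78) = 1/((-7 + 53/(121/4 + 4)) - 78) = 1/((-7 + 53/(137/4)) - 78) = 1/((-7 + 53*(4/137)) - 78) = 1/((-7 + 212/137) - 78) = 1/(-747/137 - 78) = 1/(-11433/137) = -137/11433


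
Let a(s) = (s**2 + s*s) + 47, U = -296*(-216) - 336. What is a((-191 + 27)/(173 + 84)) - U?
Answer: -4197558305/66049 ≈ -63552.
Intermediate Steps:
U = 63600 (U = 63936 - 336 = 63600)
a(s) = 47 + 2*s**2 (a(s) = (s**2 + s**2) + 47 = 2*s**2 + 47 = 47 + 2*s**2)
a((-191 + 27)/(173 + 84)) - U = (47 + 2*((-191 + 27)/(173 + 84))**2) - 1*63600 = (47 + 2*(-164/257)**2) - 63600 = (47 + 2*(26896/66049)) - 63600 = (47 + 53792/66049) - 63600 = 3158095/66049 - 63600 = -4197558305/66049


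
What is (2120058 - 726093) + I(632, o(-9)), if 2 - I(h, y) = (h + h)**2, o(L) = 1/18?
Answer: -203729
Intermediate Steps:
o(L) = 1/18
I(h, y) = 2 - 4*h**2 (I(h, y) = 2 - (h + h)**2 = 2 - (2*h)**2 = 2 - 4*h**2)
(2120058 - 726093) + I(632, o(-9)) = (2120058 - 726093) + (2 - 4*632**2) = 1393965 + (2 - 4*399424) = 1393965 + (2 - 1597696) = 1393965 - 1597694 = -203729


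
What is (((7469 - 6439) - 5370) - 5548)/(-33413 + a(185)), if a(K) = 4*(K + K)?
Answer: 9888/31933 ≈ 0.30965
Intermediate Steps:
a(K) = 8*K (a(K) = 4*(2*K) = 8*K)
(((7469 - 6439) - 5370) - 5548)/(-33413 + a(185)) = (((7469 - 6439) - 5370) - 5548)/(-33413 + 8*185) = ((1030 - 5370) - 5548)/(-33413 + 1480) = (-4340 - 5548)/(-31933) = -9888*(-1/31933) = 9888/31933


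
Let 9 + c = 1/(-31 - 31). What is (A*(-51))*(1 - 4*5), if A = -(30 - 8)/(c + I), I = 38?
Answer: -440572/599 ≈ -735.51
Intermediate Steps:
c = -559/62 (c = -9 + 1/(-31 - 31) = -9 + 1/(-62) = -9 - 1/62 = -559/62 ≈ -9.0161)
A = -1364/1797 (A = -(30 - 8)/(-559/62 + 38) = -22/1797/62 = -22*62/1797 = -1*1364/1797 = -1364/1797 ≈ -0.75904)
(A*(-51))*(1 - 4*5) = (-1364/1797*(-51))*(1 - 4*5) = 23188*(1 - 20)/599 = (23188/599)*(-19) = -440572/599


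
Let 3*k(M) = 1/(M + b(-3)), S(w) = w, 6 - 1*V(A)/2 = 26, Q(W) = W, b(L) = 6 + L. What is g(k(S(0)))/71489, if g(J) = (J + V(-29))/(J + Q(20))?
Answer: -359/12939509 ≈ -2.7744e-5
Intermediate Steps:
V(A) = -40 (V(A) = 12 - 2*26 = 12 - 52 = -40)
k(M) = 1/(3*(3 + M)) (k(M) = 1/(3*(M + (6 - 3))) = 1/(3*(M + 3)) = 1/(3*(3 + M)))
g(J) = (-40 + J)/(20 + J) (g(J) = (J - 40)/(J + 20) = (-40 + J)/(20 + J))
g(k(S(0)))/71489 = ((-40 + 1/(3*(3 + 0)))/(20 + 1/(3*(3 + 0))))/71489 = ((-40 + (⅓)/3)/(20 + (⅓)/3))*(1/71489) = ((-40 + (⅓)*(⅓))/(20 + (⅓)*(⅓)))*(1/71489) = ((-40 + ⅑)/(20 + ⅑))*(1/71489) = (-359/9/(181/9))*(1/71489) = ((9/181)*(-359/9))*(1/71489) = -359/181*1/71489 = -359/12939509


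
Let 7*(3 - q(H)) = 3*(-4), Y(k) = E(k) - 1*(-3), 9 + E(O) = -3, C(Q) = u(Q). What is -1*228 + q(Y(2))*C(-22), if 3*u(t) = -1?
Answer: -1607/7 ≈ -229.57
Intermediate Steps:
u(t) = -⅓ (u(t) = (⅓)*(-1) = -⅓)
C(Q) = -⅓
E(O) = -12 (E(O) = -9 - 3 = -12)
Y(k) = -9 (Y(k) = -12 - 1*(-3) = -12 + 3 = -9)
q(H) = 33/7 (q(H) = 3 - 3*(-4)/7 = 3 - ⅐*(-12) = 3 + 12/7 = 33/7)
-1*228 + q(Y(2))*C(-22) = -1*228 + (33/7)*(-⅓) = -228 - 11/7 = -1607/7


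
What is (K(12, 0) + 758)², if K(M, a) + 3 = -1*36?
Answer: 516961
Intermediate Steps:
K(M, a) = -39 (K(M, a) = -3 - 1*36 = -3 - 36 = -39)
(K(12, 0) + 758)² = (-39 + 758)² = 719² = 516961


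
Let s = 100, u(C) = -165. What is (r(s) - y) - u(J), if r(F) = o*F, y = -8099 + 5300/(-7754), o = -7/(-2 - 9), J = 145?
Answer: 355177858/42647 ≈ 8328.3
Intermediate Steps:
o = 7/11 (o = -7/(-11) = -7*(-1/11) = 7/11 ≈ 0.63636)
y = -31402473/3877 (y = -8099 + 5300*(-1/7754) = -8099 - 2650/3877 = -31402473/3877 ≈ -8099.7)
r(F) = 7*F/11
(r(s) - y) - u(J) = ((7/11)*100 - 1*(-31402473/3877)) - 1*(-165) = (700/11 + 31402473/3877) + 165 = 348141103/42647 + 165 = 355177858/42647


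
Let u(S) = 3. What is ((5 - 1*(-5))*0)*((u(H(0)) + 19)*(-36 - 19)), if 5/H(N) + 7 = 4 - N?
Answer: 0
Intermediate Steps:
H(N) = 5/(-3 - N) (H(N) = 5/(-7 + (4 - N)) = 5/(-3 - N))
((5 - 1*(-5))*0)*((u(H(0)) + 19)*(-36 - 19)) = ((5 - 1*(-5))*0)*((3 + 19)*(-36 - 19)) = ((5 + 5)*0)*(22*(-55)) = (10*0)*(-1210) = 0*(-1210) = 0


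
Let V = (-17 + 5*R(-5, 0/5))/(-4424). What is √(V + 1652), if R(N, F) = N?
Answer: √41240765/158 ≈ 40.645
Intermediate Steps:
V = 3/316 (V = (-17 + 5*(-5))/(-4424) = (-17 - 25)*(-1/4424) = -42*(-1/4424) = 3/316 ≈ 0.0094937)
√(V + 1652) = √(3/316 + 1652) = √(522035/316) = √41240765/158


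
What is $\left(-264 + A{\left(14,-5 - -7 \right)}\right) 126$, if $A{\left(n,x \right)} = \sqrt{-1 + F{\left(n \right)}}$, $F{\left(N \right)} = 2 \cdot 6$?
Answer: $-33264 + 126 \sqrt{11} \approx -32846.0$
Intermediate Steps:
$F{\left(N \right)} = 12$
$A{\left(n,x \right)} = \sqrt{11}$ ($A{\left(n,x \right)} = \sqrt{-1 + 12} = \sqrt{11}$)
$\left(-264 + A{\left(14,-5 - -7 \right)}\right) 126 = \left(-264 + \sqrt{11}\right) 126 = -33264 + 126 \sqrt{11}$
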